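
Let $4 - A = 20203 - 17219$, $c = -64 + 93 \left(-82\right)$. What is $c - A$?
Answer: $-4710$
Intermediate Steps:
$c = -7690$ ($c = -64 - 7626 = -7690$)
$A = -2980$ ($A = 4 - \left(20203 - 17219\right) = 4 - 2984 = -2980$)
$c - A = -7690 - -2980 = -7690 + 2980 = -4710$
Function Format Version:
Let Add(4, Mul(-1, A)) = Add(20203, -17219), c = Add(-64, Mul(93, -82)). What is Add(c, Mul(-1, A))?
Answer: -4710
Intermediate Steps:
c = -7690 (c = Add(-64, -7626) = -7690)
A = -2980 (A = Add(4, Mul(-1, Add(20203, -17219))) = Add(4, Mul(-1, 2984)) = Add(4, -2984) = -2980)
Add(c, Mul(-1, A)) = Add(-7690, Mul(-1, -2980)) = Add(-7690, 2980) = -4710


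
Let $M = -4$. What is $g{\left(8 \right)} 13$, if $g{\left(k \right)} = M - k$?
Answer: $-156$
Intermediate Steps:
$g{\left(k \right)} = -4 - k$
$g{\left(8 \right)} 13 = \left(-4 - 8\right) 13 = \left(-12\right) 13 = -156$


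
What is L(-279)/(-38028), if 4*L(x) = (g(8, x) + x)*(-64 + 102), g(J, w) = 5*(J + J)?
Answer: 3781/76056 ≈ 0.049713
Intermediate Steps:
g(J, w) = 10*J (g(J, w) = 5*(2*J) = 10*J)
L(x) = 760 + 19*x/2 (L(x) = ((10*8 + x)*(-64 + 102))/4 = ((80 + x)*38)/4 = (3040 + 38*x)/4 = 760 + 19*x/2)
L(-279)/(-38028) = (760 + (19/2)*(-279))/(-38028) = (760 - 5301/2)*(-1/38028) = -3781/2*(-1/38028) = 3781/76056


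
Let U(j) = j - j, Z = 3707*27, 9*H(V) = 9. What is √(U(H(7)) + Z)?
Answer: 3*√11121 ≈ 316.37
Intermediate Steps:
H(V) = 1 (H(V) = (⅑)*9 = 1)
Z = 100089
U(j) = 0
√(U(H(7)) + Z) = √(0 + 100089) = √100089 = 3*√11121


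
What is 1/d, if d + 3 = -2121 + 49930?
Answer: 1/47806 ≈ 2.0918e-5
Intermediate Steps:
d = 47806 (d = -3 + (-2121 + 49930) = -3 + 47809 = 47806)
1/d = 1/47806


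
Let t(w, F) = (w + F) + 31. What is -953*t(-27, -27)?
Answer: 21919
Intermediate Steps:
t(w, F) = 31 + F + w (t(w, F) = (F + w) + 31 = 31 + F + w)
-953*t(-27, -27) = -953*(31 - 27 - 27) = -953*(-23) = 21919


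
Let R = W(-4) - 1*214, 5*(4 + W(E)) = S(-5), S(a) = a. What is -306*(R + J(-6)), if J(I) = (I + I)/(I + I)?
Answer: 66708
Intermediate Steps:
W(E) = -5 (W(E) = -4 + (1/5)*(-5) = -4 - 1 = -5)
J(I) = 1 (J(I) = (2*I)/((2*I)) = (2*I)*(1/(2*I)) = 1)
R = -219 (R = -5 - 1*214 = -5 - 214 = -219)
-306*(R + J(-6)) = -306*(-219 + 1) = -306*(-218) = 66708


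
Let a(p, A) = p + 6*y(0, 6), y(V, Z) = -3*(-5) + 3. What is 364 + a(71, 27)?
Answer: 543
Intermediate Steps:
y(V, Z) = 18 (y(V, Z) = 15 + 3 = 18)
a(p, A) = 108 + p (a(p, A) = p + 6*18 = p + 108 = 108 + p)
364 + a(71, 27) = 364 + (108 + 71) = 364 + 179 = 543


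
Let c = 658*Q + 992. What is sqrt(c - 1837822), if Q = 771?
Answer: 2*I*sqrt(332378) ≈ 1153.0*I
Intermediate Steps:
c = 508310 (c = 658*771 + 992 = 507318 + 992 = 508310)
sqrt(c - 1837822) = sqrt(508310 - 1837822) = sqrt(-1329512) = 2*I*sqrt(332378)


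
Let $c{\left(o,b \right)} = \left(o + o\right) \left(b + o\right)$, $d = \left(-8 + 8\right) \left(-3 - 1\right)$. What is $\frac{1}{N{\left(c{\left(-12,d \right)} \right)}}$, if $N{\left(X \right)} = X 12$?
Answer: $\frac{1}{3456} \approx 0.00028935$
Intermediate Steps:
$d = 0$ ($d = 0 \left(-3 + \left(-2 + 1\right)\right) = 0 \left(-3 - 1\right) = 0 \left(-4\right) = 0$)
$c{\left(o,b \right)} = 2 o \left(b + o\right)$
$N{\left(X \right)} = 12 X$
$\frac{1}{N{\left(c{\left(-12,d \right)} \right)}} = \frac{1}{12 \cdot 2 \left(-12\right) \left(0 - 12\right)} = \frac{1}{12 \cdot 2 \left(-12\right) \left(-12\right)} = \frac{1}{12 \cdot 288} = \frac{1}{3456}$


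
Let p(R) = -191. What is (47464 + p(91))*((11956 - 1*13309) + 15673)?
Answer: 676949360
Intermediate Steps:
(47464 + p(91))*((11956 - 1*13309) + 15673) = (47464 - 191)*((11956 - 1*13309) + 15673) = 47273*((11956 - 13309) + 15673) = 47273*(-1353 + 15673) = 47273*14320 = 676949360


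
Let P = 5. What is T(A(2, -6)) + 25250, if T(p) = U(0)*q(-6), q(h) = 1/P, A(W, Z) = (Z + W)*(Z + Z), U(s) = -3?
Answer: 126247/5 ≈ 25249.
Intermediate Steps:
A(W, Z) = 2*Z*(W + Z) (A(W, Z) = (W + Z)*(2*Z) = 2*Z*(W + Z))
q(h) = ⅕ (q(h) = 1/5 = ⅕)
T(p) = -⅗ (T(p) = -3*⅕ = -⅗)
T(A(2, -6)) + 25250 = -⅗ + 25250 = 126247/5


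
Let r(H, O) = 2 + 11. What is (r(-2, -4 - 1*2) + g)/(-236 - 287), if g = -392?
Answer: 379/523 ≈ 0.72467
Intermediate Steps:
r(H, O) = 13
(r(-2, -4 - 1*2) + g)/(-236 - 287) = (13 - 392)/(-236 - 287) = -379/(-523) = -379*(-1/523) = 379/523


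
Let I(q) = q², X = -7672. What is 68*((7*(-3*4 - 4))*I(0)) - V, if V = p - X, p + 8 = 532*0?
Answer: -7664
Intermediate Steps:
p = -8 (p = -8 + 532*0 = -8 + 0 = -8)
V = 7664 (V = -8 - 1*(-7672) = -8 + 7672 = 7664)
68*((7*(-3*4 - 4))*I(0)) - V = 68*((7*(-3*4 - 4))*0²) - 1*7664 = 68*((7*(-12 - 4))*0) - 7664 = 68*((7*(-16))*0) - 7664 = 68*(-112*0) - 7664 = 68*0 - 7664 = 0 - 7664 = -7664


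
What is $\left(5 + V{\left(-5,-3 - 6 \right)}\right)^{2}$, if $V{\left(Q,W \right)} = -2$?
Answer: $9$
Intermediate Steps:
$\left(5 + V{\left(-5,-3 - 6 \right)}\right)^{2} = \left(5 - 2\right)^{2} = 3^{2} = 9$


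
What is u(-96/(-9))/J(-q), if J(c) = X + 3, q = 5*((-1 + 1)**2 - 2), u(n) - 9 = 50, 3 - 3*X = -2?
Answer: 177/14 ≈ 12.643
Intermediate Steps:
X = 5/3 (X = 1 - 1/3*(-2) = 1 + 2/3 = 5/3 ≈ 1.6667)
u(n) = 59 (u(n) = 9 + 50 = 59)
q = -10 (q = 5*(0**2 - 2) = 5*(0 - 2) = 5*(-2) = -10)
J(c) = 14/3 (J(c) = 5/3 + 3 = 14/3)
u(-96/(-9))/J(-q) = 59/(14/3) = 59*(3/14) = 177/14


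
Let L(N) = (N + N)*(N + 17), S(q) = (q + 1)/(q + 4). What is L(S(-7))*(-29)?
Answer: -2204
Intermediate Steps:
S(q) = (1 + q)/(4 + q)
L(N) = 2*N*(17 + N) (L(N) = (2*N)*(17 + N) = 2*N*(17 + N))
L(S(-7))*(-29) = (2*((1 - 7)/(4 - 7))*(17 + (1 - 7)/(4 - 7)))*(-29) = (2*(-6/(-3))*(17 - 6/(-3)))*(-29) = (2*(-⅓*(-6))*(17 - ⅓*(-6)))*(-29) = (2*2*(17 + 2))*(-29) = (2*2*19)*(-29) = 76*(-29) = -2204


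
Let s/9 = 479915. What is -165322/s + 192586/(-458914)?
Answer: -453846386009/991078705395 ≈ -0.45793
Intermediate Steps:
s = 4319235 (s = 9*479915 = 4319235)
-165322/s + 192586/(-458914) = -165322/4319235 + 192586/(-458914) = -165322*1/4319235 + 192586*(-1/458914) = -165322/4319235 - 96293/229457 = -453846386009/991078705395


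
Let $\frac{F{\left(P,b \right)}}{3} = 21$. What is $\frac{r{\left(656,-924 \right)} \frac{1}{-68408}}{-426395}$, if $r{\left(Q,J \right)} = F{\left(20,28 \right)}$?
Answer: $\frac{63}{29168829160} \approx 2.1598 \cdot 10^{-9}$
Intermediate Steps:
$F{\left(P,b \right)} = 63$ ($F{\left(P,b \right)} = 3 \cdot 21 = 63$)
$r{\left(Q,J \right)} = 63$
$\frac{r{\left(656,-924 \right)} \frac{1}{-68408}}{-426395} = \frac{63 \frac{1}{-68408}}{-426395} = 63 \left(- \frac{1}{68408}\right) \left(- \frac{1}{426395}\right) = \left(- \frac{63}{68408}\right) \left(- \frac{1}{426395}\right) = \frac{63}{29168829160}$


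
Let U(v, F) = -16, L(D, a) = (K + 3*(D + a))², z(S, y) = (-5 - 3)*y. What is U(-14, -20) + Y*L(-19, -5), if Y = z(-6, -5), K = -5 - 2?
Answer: 249624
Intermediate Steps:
z(S, y) = -8*y
K = -7
L(D, a) = (-7 + 3*D + 3*a)² (L(D, a) = (-7 + 3*(D + a))² = (-7 + (3*D + 3*a))² = (-7 + 3*D + 3*a)²)
Y = 40 (Y = -8*(-5) = 40)
U(-14, -20) + Y*L(-19, -5) = -16 + 40*(-7 + 3*(-19) + 3*(-5))² = -16 + 40*(-7 - 57 - 15)² = -16 + 40*(-79)² = -16 + 40*6241 = -16 + 249640 = 249624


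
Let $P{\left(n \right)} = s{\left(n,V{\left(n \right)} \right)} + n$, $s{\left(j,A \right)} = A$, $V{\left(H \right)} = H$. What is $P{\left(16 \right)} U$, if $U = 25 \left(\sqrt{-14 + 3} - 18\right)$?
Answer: $-14400 + 800 i \sqrt{11} \approx -14400.0 + 2653.3 i$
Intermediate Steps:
$P{\left(n \right)} = 2 n$ ($P{\left(n \right)} = n + n = 2 n$)
$U = -450 + 25 i \sqrt{11}$ ($U = 25 \left(\sqrt{-11} - 18\right) = 25 \left(i \sqrt{11} - 18\right) = 25 \left(-18 + i \sqrt{11}\right) = -450 + 25 i \sqrt{11} \approx -450.0 + 82.916 i$)
$P{\left(16 \right)} U = 2 \cdot 16 \left(-450 + 25 i \sqrt{11}\right) = 32 \left(-450 + 25 i \sqrt{11}\right) = -14400 + 800 i \sqrt{11}$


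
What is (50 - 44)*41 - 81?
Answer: 165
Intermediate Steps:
(50 - 44)*41 - 81 = 6*41 - 81 = 246 - 81 = 165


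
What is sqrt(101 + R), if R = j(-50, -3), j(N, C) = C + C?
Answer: sqrt(95) ≈ 9.7468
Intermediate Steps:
j(N, C) = 2*C
R = -6 (R = 2*(-3) = -6)
sqrt(101 + R) = sqrt(101 - 6) = sqrt(95)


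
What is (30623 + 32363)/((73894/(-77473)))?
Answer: -2439857189/36947 ≈ -66037.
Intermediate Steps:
(30623 + 32363)/((73894/(-77473))) = 62986/((73894*(-1/77473))) = 62986/(-73894/77473) = 62986*(-77473/73894) = -2439857189/36947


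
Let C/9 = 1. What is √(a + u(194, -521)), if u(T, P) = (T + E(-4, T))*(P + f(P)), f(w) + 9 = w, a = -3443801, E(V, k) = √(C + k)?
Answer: √(-3647695 - 1051*√203) ≈ 1913.8*I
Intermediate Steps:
C = 9 (C = 9*1 = 9)
E(V, k) = √(9 + k)
f(w) = -9 + w
u(T, P) = (-9 + 2*P)*(T + √(9 + T)) (u(T, P) = (T + √(9 + T))*(P + (-9 + P)) = (T + √(9 + T))*(-9 + 2*P) = (-9 + 2*P)*(T + √(9 + T)))
√(a + u(194, -521)) = √(-3443801 + (-521*194 - 521*√(9 + 194) + 194*(-9 - 521) + √(9 + 194)*(-9 - 521))) = √(-3443801 + (-101074 - 521*√203 + 194*(-530) + √203*(-530))) = √(-3443801 + (-101074 - 521*√203 - 102820 - 530*√203)) = √(-3443801 + (-203894 - 1051*√203)) = √(-3647695 - 1051*√203)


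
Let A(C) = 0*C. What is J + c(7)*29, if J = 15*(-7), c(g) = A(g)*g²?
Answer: -105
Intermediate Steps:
A(C) = 0
c(g) = 0 (c(g) = 0*g² = 0)
J = -105
J + c(7)*29 = -105 + 0*29 = -105 + 0 = -105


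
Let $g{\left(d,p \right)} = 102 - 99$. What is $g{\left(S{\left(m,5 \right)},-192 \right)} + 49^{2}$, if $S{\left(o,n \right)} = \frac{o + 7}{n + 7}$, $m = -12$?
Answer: $2404$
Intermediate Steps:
$S{\left(o,n \right)} = \frac{7 + o}{7 + n}$
$g{\left(d,p \right)} = 3$
$g{\left(S{\left(m,5 \right)},-192 \right)} + 49^{2} = 3 + 49^{2} = 3 + 2401 = 2404$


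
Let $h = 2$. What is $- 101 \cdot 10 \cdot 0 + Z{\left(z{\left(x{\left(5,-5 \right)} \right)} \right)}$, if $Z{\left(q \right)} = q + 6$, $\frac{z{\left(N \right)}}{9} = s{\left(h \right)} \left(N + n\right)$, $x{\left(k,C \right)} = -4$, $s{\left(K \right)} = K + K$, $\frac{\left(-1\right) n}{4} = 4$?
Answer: $-714$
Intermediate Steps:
$n = -16$ ($n = \left(-4\right) 4 = -16$)
$s{\left(K \right)} = 2 K$
$z{\left(N \right)} = -576 + 36 N$ ($z{\left(N \right)} = 9 \cdot 2 \cdot 2 \left(N - 16\right) = 9 \cdot 4 \left(-16 + N\right) = 9 \left(-64 + 4 N\right) = -576 + 36 N$)
$Z{\left(q \right)} = 6 + q$
$- 101 \cdot 10 \cdot 0 + Z{\left(z{\left(x{\left(5,-5 \right)} \right)} \right)} = - 101 \cdot 10 \cdot 0 + \left(6 + \left(-576 + 36 \left(-4\right)\right)\right) = \left(-101\right) 0 + \left(6 - 720\right) = 0 + \left(6 - 720\right) = 0 - 714 = -714$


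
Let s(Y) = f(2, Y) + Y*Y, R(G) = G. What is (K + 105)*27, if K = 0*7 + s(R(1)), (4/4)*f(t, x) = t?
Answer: 2916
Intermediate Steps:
f(t, x) = t
s(Y) = 2 + Y**2 (s(Y) = 2 + Y*Y = 2 + Y**2)
K = 3 (K = 0*7 + (2 + 1**2) = 0 + (2 + 1) = 0 + 3 = 3)
(K + 105)*27 = (3 + 105)*27 = 108*27 = 2916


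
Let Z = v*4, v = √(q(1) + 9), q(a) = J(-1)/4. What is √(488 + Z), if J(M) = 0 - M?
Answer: √(488 + 2*√37) ≈ 22.364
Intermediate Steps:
J(M) = -M
q(a) = ¼ (q(a) = -1*(-1)/4 = 1*(¼) = ¼)
v = √37/2 (v = √(¼ + 9) = √(37/4) = √37/2 ≈ 3.0414)
Z = 2*√37 (Z = (√37/2)*4 = 2*√37 ≈ 12.166)
√(488 + Z) = √(488 + 2*√37)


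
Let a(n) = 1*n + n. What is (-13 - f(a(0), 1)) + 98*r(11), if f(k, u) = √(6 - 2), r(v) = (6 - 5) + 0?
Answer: 83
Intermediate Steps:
r(v) = 1 (r(v) = 1 + 0 = 1)
a(n) = 2*n (a(n) = n + n = 2*n)
f(k, u) = 2 (f(k, u) = √4 = 2)
(-13 - f(a(0), 1)) + 98*r(11) = (-13 - 1*2) + 98*1 = (-13 - 2) + 98 = -15 + 98 = 83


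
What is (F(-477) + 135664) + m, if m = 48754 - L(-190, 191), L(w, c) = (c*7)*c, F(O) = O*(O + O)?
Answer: 384109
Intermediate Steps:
F(O) = 2*O**2 (F(O) = O*(2*O) = 2*O**2)
L(w, c) = 7*c**2 (L(w, c) = (7*c)*c = 7*c**2)
m = -206613 (m = 48754 - 7*191**2 = 48754 - 7*36481 = 48754 - 1*255367 = 48754 - 255367 = -206613)
(F(-477) + 135664) + m = (2*(-477)**2 + 135664) - 206613 = (2*227529 + 135664) - 206613 = (455058 + 135664) - 206613 = 590722 - 206613 = 384109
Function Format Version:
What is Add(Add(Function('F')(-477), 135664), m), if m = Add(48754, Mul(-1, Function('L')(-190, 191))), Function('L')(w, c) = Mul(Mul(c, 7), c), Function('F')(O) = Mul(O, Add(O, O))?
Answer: 384109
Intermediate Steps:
Function('F')(O) = Mul(2, Pow(O, 2)) (Function('F')(O) = Mul(O, Mul(2, O)) = Mul(2, Pow(O, 2)))
Function('L')(w, c) = Mul(7, Pow(c, 2)) (Function('L')(w, c) = Mul(Mul(7, c), c) = Mul(7, Pow(c, 2)))
m = -206613 (m = Add(48754, Mul(-1, Mul(7, Pow(191, 2)))) = Add(48754, Mul(-1, Mul(7, 36481))) = Add(48754, Mul(-1, 255367)) = Add(48754, -255367) = -206613)
Add(Add(Function('F')(-477), 135664), m) = Add(Add(Mul(2, Pow(-477, 2)), 135664), -206613) = Add(Add(Mul(2, 227529), 135664), -206613) = Add(Add(455058, 135664), -206613) = Add(590722, -206613) = 384109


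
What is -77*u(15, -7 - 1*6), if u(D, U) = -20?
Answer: 1540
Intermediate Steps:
-77*u(15, -7 - 1*6) = -77*(-20) = 1540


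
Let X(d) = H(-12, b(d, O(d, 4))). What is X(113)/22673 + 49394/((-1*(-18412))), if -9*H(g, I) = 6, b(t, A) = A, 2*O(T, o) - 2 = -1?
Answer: 1679846831/626182914 ≈ 2.6827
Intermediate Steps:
O(T, o) = 1/2 (O(T, o) = 1 + (1/2)*(-1) = 1 - 1/2 = 1/2)
H(g, I) = -2/3 (H(g, I) = -1/9*6 = -2/3)
X(d) = -2/3
X(113)/22673 + 49394/((-1*(-18412))) = -2/3/22673 + 49394/((-1*(-18412))) = -2/3*1/22673 + 49394/18412 = -2/68019 + 49394*(1/18412) = -2/68019 + 24697/9206 = 1679846831/626182914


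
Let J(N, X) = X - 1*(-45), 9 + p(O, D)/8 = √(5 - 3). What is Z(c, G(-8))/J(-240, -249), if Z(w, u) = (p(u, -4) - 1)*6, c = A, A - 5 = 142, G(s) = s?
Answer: 73/34 - 4*√2/17 ≈ 1.8143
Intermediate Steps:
A = 147 (A = 5 + 142 = 147)
p(O, D) = -72 + 8*√2 (p(O, D) = -72 + 8*√(5 - 3) = -72 + 8*√2)
J(N, X) = 45 + X (J(N, X) = X + 45 = 45 + X)
c = 147
Z(w, u) = -438 + 48*√2 (Z(w, u) = ((-72 + 8*√2) - 1)*6 = (-73 + 8*√2)*6 = -438 + 48*√2)
Z(c, G(-8))/J(-240, -249) = (-438 + 48*√2)/(45 - 249) = (-438 + 48*√2)/(-204) = (-438 + 48*√2)*(-1/204) = 73/34 - 4*√2/17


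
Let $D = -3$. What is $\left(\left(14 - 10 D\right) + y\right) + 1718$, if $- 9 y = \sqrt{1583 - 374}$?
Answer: $1762 - \frac{\sqrt{1209}}{9} \approx 1758.1$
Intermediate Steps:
$y = - \frac{\sqrt{1209}}{9}$ ($y = - \frac{\sqrt{1583 - 374}}{9} = - \frac{\sqrt{1209}}{9} \approx -3.8634$)
$\left(\left(14 - 10 D\right) + y\right) + 1718 = \left(\left(14 - -30\right) - \frac{\sqrt{1209}}{9}\right) + 1718 = \left(\left(14 + 30\right) - \frac{\sqrt{1209}}{9}\right) + 1718 = \left(44 - \frac{\sqrt{1209}}{9}\right) + 1718 = 1762 - \frac{\sqrt{1209}}{9}$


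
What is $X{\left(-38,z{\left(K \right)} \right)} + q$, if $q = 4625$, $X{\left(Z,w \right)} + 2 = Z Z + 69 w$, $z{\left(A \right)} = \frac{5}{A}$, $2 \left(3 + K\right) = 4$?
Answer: $5722$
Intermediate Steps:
$K = -1$ ($K = -3 + \frac{1}{2} \cdot 4 = -3 + 2 = -1$)
$X{\left(Z,w \right)} = -2 + Z^{2} + 69 w$ ($X{\left(Z,w \right)} = -2 + \left(Z Z + 69 w\right) = -2 + \left(Z^{2} + 69 w\right) = -2 + Z^{2} + 69 w$)
$X{\left(-38,z{\left(K \right)} \right)} + q = \left(-2 + \left(-38\right)^{2} + 69 \frac{5}{-1}\right) + 4625 = \left(-2 + 1444 + 69 \cdot 5 \left(-1\right)\right) + 4625 = \left(-2 + 1444 + 69 \left(-5\right)\right) + 4625 = \left(-2 + 1444 - 345\right) + 4625 = 1097 + 4625 = 5722$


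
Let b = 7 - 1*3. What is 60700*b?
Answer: 242800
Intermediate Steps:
b = 4 (b = 7 - 3 = 4)
60700*b = 60700*4 = 242800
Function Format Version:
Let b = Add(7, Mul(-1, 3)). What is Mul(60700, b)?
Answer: 242800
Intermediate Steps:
b = 4 (b = Add(7, -3) = 4)
Mul(60700, b) = Mul(60700, 4) = 242800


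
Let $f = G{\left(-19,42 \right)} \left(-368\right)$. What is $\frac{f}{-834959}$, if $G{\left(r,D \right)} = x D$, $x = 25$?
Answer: $\frac{386400}{834959} \approx 0.46278$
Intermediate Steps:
$G{\left(r,D \right)} = 25 D$
$f = -386400$ ($f = 25 \cdot 42 \left(-368\right) = 1050 \left(-368\right) = -386400$)
$\frac{f}{-834959} = - \frac{386400}{-834959} = \left(-386400\right) \left(- \frac{1}{834959}\right) = \frac{386400}{834959}$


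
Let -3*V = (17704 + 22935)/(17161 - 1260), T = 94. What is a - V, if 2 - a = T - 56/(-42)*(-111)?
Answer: 2712007/47703 ≈ 56.852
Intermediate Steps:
V = -40639/47703 (V = -(17704 + 22935)/(3*(17161 - 1260)) = -40639/(3*15901) = -⅓*40639/15901 = -40639/47703 ≈ -0.85192)
a = 56 (a = 2 - (94 - 56/(-42)*(-111)) = 2 - (94 - 56*(-1/42)*(-111)) = 2 - (94 + (4/3)*(-111)) = 2 - (94 - 148) = 2 - 1*(-54) = 2 + 54 = 56)
a - V = 56 - 1*(-40639/47703) = 56 + 40639/47703 = 2712007/47703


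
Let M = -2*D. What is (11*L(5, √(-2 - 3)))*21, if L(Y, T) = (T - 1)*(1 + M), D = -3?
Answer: -1617 + 1617*I*√5 ≈ -1617.0 + 3615.7*I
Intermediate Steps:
M = 6 (M = -2*(-3) = 6)
L(Y, T) = -7 + 7*T (L(Y, T) = (T - 1)*(1 + 6) = (-1 + T)*7 = -7 + 7*T)
(11*L(5, √(-2 - 3)))*21 = (11*(-7 + 7*√(-2 - 3)))*21 = (11*(-7 + 7*√(-5)))*21 = (11*(-7 + 7*(I*√5)))*21 = (11*(-7 + 7*I*√5))*21 = (-77 + 77*I*√5)*21 = -1617 + 1617*I*√5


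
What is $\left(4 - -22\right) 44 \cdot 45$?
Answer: $51480$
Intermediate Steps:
$\left(4 - -22\right) 44 \cdot 45 = \left(4 + 22\right) 44 \cdot 45 = 26 \cdot 44 \cdot 45 = 1144 \cdot 45 = 51480$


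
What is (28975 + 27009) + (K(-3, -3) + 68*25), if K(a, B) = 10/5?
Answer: 57686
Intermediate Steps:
K(a, B) = 2 (K(a, B) = 10*(⅕) = 2)
(28975 + 27009) + (K(-3, -3) + 68*25) = (28975 + 27009) + (2 + 68*25) = 55984 + (2 + 1700) = 55984 + 1702 = 57686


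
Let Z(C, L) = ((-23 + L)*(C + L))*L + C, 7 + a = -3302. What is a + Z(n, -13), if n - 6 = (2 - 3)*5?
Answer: -8924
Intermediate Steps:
a = -3309 (a = -7 - 3302 = -3309)
n = 1 (n = 6 + (2 - 3)*5 = 6 - 1*5 = 6 - 5 = 1)
Z(C, L) = C + L*(-23 + L)*(C + L) (Z(C, L) = L*(-23 + L)*(C + L) + C = C + L*(-23 + L)*(C + L))
a + Z(n, -13) = -3309 + (1 + (-13)³ - 23*(-13)² + 1*(-13)² - 23*1*(-13)) = -3309 + (1 - 2197 - 23*169 + 1*169 + 299) = -3309 + (1 - 2197 - 3887 + 169 + 299) = -3309 - 5615 = -8924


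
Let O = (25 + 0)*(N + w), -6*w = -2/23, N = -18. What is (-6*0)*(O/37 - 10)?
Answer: 0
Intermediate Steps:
w = 1/69 (w = -(-1)/(3*23) = -⅙*(-2/23) = 1/69 ≈ 0.014493)
O = -31025/69 (O = (25 + 0)*(-18 + 1/69) = 25*(-1241/69) = -31025/69 ≈ -449.64)
(-6*0)*(O/37 - 10) = (-6*0)*(-31025/69/37 - 10) = 0*(-31025/69*1/37 - 10) = 0*(-31025/2553 - 10) = 0*(-56555/2553) = 0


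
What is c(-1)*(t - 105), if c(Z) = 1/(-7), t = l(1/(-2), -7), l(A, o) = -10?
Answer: 115/7 ≈ 16.429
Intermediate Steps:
t = -10
c(Z) = -⅐
c(-1)*(t - 105) = -(-10 - 105)/7 = -⅐*(-115) = 115/7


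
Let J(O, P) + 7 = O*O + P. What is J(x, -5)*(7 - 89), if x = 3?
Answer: 246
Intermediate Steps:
J(O, P) = -7 + P + O² (J(O, P) = -7 + (O*O + P) = -7 + (O² + P) = -7 + (P + O²) = -7 + P + O²)
J(x, -5)*(7 - 89) = (-7 - 5 + 3²)*(7 - 89) = (-7 - 5 + 9)*(-82) = -3*(-82) = 246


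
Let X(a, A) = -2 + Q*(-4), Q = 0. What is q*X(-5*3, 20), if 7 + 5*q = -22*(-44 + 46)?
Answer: 102/5 ≈ 20.400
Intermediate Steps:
X(a, A) = -2 (X(a, A) = -2 + 0*(-4) = -2 + 0 = -2)
q = -51/5 (q = -7/5 + (-22*(-44 + 46))/5 = -7/5 + (-22*2)/5 = -7/5 + (⅕)*(-44) = -7/5 - 44/5 = -51/5 ≈ -10.200)
q*X(-5*3, 20) = -51/5*(-2) = 102/5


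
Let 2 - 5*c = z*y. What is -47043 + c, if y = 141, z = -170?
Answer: -211243/5 ≈ -42249.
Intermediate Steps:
c = 23972/5 (c = 2/5 - (-34)*141 = 2/5 - 1/5*(-23970) = 2/5 + 4794 = 23972/5 ≈ 4794.4)
-47043 + c = -47043 + 23972/5 = -211243/5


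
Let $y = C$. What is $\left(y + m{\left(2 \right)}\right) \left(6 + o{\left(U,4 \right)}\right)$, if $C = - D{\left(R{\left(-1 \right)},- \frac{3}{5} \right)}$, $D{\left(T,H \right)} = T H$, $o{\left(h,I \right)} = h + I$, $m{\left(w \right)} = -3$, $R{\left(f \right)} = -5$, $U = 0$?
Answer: $-60$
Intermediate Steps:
$o{\left(h,I \right)} = I + h$
$D{\left(T,H \right)} = H T$
$C = -3$ ($C = - - \frac{3}{5} \left(-5\right) = - \left(-3\right) \frac{1}{5} \left(-5\right) = - \frac{\left(-3\right) \left(-5\right)}{5} = \left(-1\right) 3 = -3$)
$y = -3$
$\left(y + m{\left(2 \right)}\right) \left(6 + o{\left(U,4 \right)}\right) = \left(-3 - 3\right) \left(6 + \left(4 + 0\right)\right) = - 6 \left(6 + 4\right) = \left(-6\right) 10 = -60$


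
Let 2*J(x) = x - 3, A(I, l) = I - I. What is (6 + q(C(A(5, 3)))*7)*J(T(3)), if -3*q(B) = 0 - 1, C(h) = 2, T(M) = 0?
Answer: -25/2 ≈ -12.500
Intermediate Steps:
A(I, l) = 0
q(B) = 1/3 (q(B) = -(0 - 1)/3 = -1/3*(-1) = 1/3)
J(x) = -3/2 + x/2 (J(x) = (x - 3)/2 = (-3 + x)/2 = -3/2 + x/2)
(6 + q(C(A(5, 3)))*7)*J(T(3)) = (6 + (1/3)*7)*(-3/2 + (1/2)*0) = (6 + 7/3)*(-3/2 + 0) = (25/3)*(-3/2) = -25/2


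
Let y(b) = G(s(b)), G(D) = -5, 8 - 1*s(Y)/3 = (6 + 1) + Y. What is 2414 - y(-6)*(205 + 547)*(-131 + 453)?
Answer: 1213134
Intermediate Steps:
s(Y) = 3 - 3*Y (s(Y) = 24 - 3*((6 + 1) + Y) = 24 - 3*(7 + Y) = 24 + (-21 - 3*Y) = 3 - 3*Y)
y(b) = -5
2414 - y(-6)*(205 + 547)*(-131 + 453) = 2414 - (-5)*(205 + 547)*(-131 + 453) = 2414 - (-5)*752*322 = 2414 - (-5)*242144 = 2414 - 1*(-1210720) = 2414 + 1210720 = 1213134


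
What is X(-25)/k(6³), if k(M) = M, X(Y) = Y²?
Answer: 625/216 ≈ 2.8935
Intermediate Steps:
X(-25)/k(6³) = (-25)²/(6³) = 625/216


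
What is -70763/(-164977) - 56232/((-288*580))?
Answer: 293017197/382746640 ≈ 0.76556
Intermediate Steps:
-70763/(-164977) - 56232/((-288*580)) = -70763*(-1/164977) - 56232/(-167040) = 70763/164977 - 56232*(-1/167040) = 70763/164977 + 781/2320 = 293017197/382746640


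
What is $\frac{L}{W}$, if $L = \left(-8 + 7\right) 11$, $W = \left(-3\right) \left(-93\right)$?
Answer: $- \frac{11}{279} \approx -0.039427$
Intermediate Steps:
$W = 279$
$L = -11$ ($L = \left(-1\right) 11 = -11$)
$\frac{L}{W} = - \frac{11}{279}$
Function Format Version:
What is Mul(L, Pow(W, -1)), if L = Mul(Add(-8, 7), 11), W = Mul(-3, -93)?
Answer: Rational(-11, 279) ≈ -0.039427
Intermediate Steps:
W = 279
L = -11 (L = Mul(-1, 11) = -11)
Mul(L, Pow(W, -1)) = Mul(-11, Pow(279, -1)) = Mul(-11, Rational(1, 279)) = Rational(-11, 279)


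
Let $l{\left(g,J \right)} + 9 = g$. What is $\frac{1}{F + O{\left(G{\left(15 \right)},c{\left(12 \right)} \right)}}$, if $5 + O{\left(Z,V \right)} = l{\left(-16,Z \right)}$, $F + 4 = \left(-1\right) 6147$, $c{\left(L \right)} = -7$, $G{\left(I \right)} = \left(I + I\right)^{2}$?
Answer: $- \frac{1}{6181} \approx -0.00016179$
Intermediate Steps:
$l{\left(g,J \right)} = -9 + g$
$G{\left(I \right)} = 4 I^{2}$ ($G{\left(I \right)} = \left(2 I\right)^{2} = 4 I^{2}$)
$F = -6151$ ($F = -4 - 6147 = -6151$)
$O{\left(Z,V \right)} = -30$ ($O{\left(Z,V \right)} = -5 - 25 = -30$)
$\frac{1}{F + O{\left(G{\left(15 \right)},c{\left(12 \right)} \right)}} = \frac{1}{-6151 - 30} = \frac{1}{-6181} = - \frac{1}{6181}$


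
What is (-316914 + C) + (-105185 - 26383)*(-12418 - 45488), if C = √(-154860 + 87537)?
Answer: 7618259694 + I*√67323 ≈ 7.6183e+9 + 259.47*I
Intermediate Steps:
C = I*√67323 (C = √(-67323) = I*√67323 ≈ 259.47*I)
(-316914 + C) + (-105185 - 26383)*(-12418 - 45488) = (-316914 + I*√67323) + (-105185 - 26383)*(-12418 - 45488) = (-316914 + I*√67323) - 131568*(-57906) = (-316914 + I*√67323) + 7618576608 = 7618259694 + I*√67323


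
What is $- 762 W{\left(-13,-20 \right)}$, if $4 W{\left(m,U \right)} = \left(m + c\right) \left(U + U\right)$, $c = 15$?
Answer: $15240$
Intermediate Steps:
$W{\left(m,U \right)} = \frac{U \left(15 + m\right)}{2}$ ($W{\left(m,U \right)} = \frac{\left(m + 15\right) \left(U + U\right)}{4} = \frac{\left(15 + m\right) 2 U}{4} = \frac{2 U \left(15 + m\right)}{4} = \frac{U \left(15 + m\right)}{2}$)
$- 762 W{\left(-13,-20 \right)} = - 762 \cdot \frac{1}{2} \left(-20\right) \left(15 - 13\right) = - 762 \cdot \frac{1}{2} \left(-20\right) 2 = \left(-762\right) \left(-20\right) = 15240$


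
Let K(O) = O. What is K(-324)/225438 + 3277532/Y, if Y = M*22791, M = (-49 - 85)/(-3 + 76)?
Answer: -4494937366852/57373858281 ≈ -78.345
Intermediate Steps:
M = -134/73 ≈ -1.8356
Y = -3053994/73 (Y = -134/73*22791 = -3053994/73 ≈ -41836.)
K(-324)/225438 + 3277532/Y = -324/225438 + 3277532/(-3053994/73) = -324*1/225438 + 3277532*(-73/3053994) = -54/37573 - 119629918/1526997 = -4494937366852/57373858281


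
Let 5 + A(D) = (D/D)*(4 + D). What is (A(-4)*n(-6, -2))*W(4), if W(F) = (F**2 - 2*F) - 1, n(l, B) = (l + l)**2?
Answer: -5040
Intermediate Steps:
n(l, B) = 4*l**2 (n(l, B) = (2*l)**2 = 4*l**2)
A(D) = -1 + D (A(D) = -5 + (D/D)*(4 + D) = -5 + 1*(4 + D) = -5 + (4 + D) = -1 + D)
W(F) = -1 + F**2 - 2*F
(A(-4)*n(-6, -2))*W(4) = ((-1 - 4)*(4*(-6)**2))*(-1 + 4**2 - 2*4) = (-20*36)*(-1 + 16 - 8) = -5*144*7 = -720*7 = -5040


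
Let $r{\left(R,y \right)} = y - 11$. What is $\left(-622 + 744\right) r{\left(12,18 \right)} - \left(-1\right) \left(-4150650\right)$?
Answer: $-4149796$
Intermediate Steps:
$r{\left(R,y \right)} = -11 + y$
$\left(-622 + 744\right) r{\left(12,18 \right)} - \left(-1\right) \left(-4150650\right) = \left(-622 + 744\right) \left(-11 + 18\right) - \left(-1\right) \left(-4150650\right) = 122 \cdot 7 - 4150650 = 854 - 4150650 = -4149796$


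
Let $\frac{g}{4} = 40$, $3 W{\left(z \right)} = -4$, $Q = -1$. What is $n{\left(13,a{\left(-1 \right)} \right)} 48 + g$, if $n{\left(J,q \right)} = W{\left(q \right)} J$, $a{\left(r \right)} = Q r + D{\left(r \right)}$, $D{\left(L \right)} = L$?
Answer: $-672$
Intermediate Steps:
$W{\left(z \right)} = - \frac{4}{3}$ ($W{\left(z \right)} = \frac{1}{3} \left(-4\right) = - \frac{4}{3}$)
$a{\left(r \right)} = 0$ ($a{\left(r \right)} = - r + r = 0$)
$g = 160$ ($g = 4 \cdot 40 = 160$)
$n{\left(J,q \right)} = - \frac{4 J}{3}$
$n{\left(13,a{\left(-1 \right)} \right)} 48 + g = \left(- \frac{4}{3}\right) 13 \cdot 48 + 160 = \left(- \frac{52}{3}\right) 48 + 160 = -832 + 160 = -672$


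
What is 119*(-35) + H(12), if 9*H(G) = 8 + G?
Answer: -37465/9 ≈ -4162.8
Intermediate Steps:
H(G) = 8/9 + G/9 (H(G) = (8 + G)/9 = 8/9 + G/9)
119*(-35) + H(12) = 119*(-35) + (8/9 + (⅑)*12) = -4165 + (8/9 + 4/3) = -4165 + 20/9 = -37465/9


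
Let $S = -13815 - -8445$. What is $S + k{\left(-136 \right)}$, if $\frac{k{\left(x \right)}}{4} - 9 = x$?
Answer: $-5878$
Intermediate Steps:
$S = -5370$ ($S = -13815 + 8445 = -5370$)
$k{\left(x \right)} = 36 + 4 x$
$S + k{\left(-136 \right)} = -5370 + \left(36 + 4 \left(-136\right)\right) = -5370 + \left(36 - 544\right) = -5370 - 508 = -5878$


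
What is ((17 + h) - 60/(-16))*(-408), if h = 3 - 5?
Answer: -7650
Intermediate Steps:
h = -2
((17 + h) - 60/(-16))*(-408) = ((17 - 2) - 60/(-16))*(-408) = (15 - 60*(-1/16))*(-408) = (15 + 15/4)*(-408) = (75/4)*(-408) = -7650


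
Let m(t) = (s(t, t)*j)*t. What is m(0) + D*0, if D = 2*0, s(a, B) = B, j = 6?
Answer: 0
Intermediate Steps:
D = 0
m(t) = 6*t² (m(t) = (t*6)*t = (6*t)*t = 6*t²)
m(0) + D*0 = 6*0² + 0*0 = 6*0 + 0 = 0 + 0 = 0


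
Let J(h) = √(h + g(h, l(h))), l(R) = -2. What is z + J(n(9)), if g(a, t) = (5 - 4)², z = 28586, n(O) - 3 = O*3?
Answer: 28586 + √31 ≈ 28592.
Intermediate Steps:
n(O) = 3 + 3*O (n(O) = 3 + O*3 = 3 + 3*O)
g(a, t) = 1 (g(a, t) = 1² = 1)
J(h) = √(1 + h) (J(h) = √(h + 1) = √(1 + h))
z + J(n(9)) = 28586 + √(1 + (3 + 3*9)) = 28586 + √(1 + (3 + 27)) = 28586 + √(1 + 30) = 28586 + √31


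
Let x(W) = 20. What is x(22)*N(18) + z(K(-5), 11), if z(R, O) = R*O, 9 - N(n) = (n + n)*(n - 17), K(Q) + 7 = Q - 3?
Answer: -705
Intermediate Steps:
K(Q) = -10 + Q (K(Q) = -7 + (Q - 3) = -7 + (-3 + Q) = -10 + Q)
N(n) = 9 - 2*n*(-17 + n) (N(n) = 9 - (n + n)*(n - 17) = 9 - 2*n*(-17 + n))
z(R, O) = O*R
x(22)*N(18) + z(K(-5), 11) = 20*(9 - 2*18² + 34*18) + 11*(-10 - 5) = 20*(9 - 2*324 + 612) + 11*(-15) = 20*(9 - 648 + 612) - 165 = 20*(-27) - 165 = -540 - 165 = -705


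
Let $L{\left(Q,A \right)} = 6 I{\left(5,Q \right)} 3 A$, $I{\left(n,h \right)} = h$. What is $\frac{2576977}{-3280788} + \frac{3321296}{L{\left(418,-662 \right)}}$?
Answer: $- \frac{29964775097}{20632875732} \approx -1.4523$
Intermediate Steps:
$L{\left(Q,A \right)} = 18 A Q$ ($L{\left(Q,A \right)} = 6 Q 3 A = 18 A Q$)
$\frac{2576977}{-3280788} + \frac{3321296}{L{\left(418,-662 \right)}} = \frac{2576977}{-3280788} + \frac{3321296}{18 \left(-662\right) 418} = 2576977 \left(- \frac{1}{3280788}\right) + \frac{3321296}{-4980888} = - \frac{2576977}{3280788} + 3321296 \left(- \frac{1}{4980888}\right) = - \frac{2576977}{3280788} - \frac{37742}{56601} = - \frac{29964775097}{20632875732}$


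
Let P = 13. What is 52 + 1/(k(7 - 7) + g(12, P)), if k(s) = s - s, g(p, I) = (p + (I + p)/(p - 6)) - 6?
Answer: 3178/61 ≈ 52.098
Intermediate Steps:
g(p, I) = -6 + p + (I + p)/(-6 + p) (g(p, I) = (p + (I + p)/(-6 + p)) - 6 = -6 + p + (I + p)/(-6 + p))
k(s) = 0
52 + 1/(k(7 - 7) + g(12, P)) = 52 + 1/(0 + (36 + 13 + 12² - 11*12)/(-6 + 12)) = 52 + 1/(0 + (36 + 13 + 144 - 132)/6) = 52 + 1/(0 + (⅙)*61) = 52 + 1/(0 + 61/6) = 52 + 1/(61/6) = 52 + 6/61 = 3178/61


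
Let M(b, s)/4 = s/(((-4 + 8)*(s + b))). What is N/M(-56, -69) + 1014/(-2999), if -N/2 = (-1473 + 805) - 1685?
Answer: 1764091784/206931 ≈ 8525.0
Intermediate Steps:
N = 4706 (N = -2*((-1473 + 805) - 1685) = -2*(-668 - 1685) = -2*(-2353) = 4706)
M(b, s) = 4*s/(4*b + 4*s) (M(b, s) = 4*(s/(((-4 + 8)*(s + b)))) = 4*(s/((4*(b + s)))) = 4*(s/(4*b + 4*s)) = 4*s/(4*b + 4*s))
N/M(-56, -69) + 1014/(-2999) = 4706/((-69/(-56 - 69))) + 1014/(-2999) = 4706/((-69/(-125))) + 1014*(-1/2999) = 4706/((-69*(-1/125))) - 1014/2999 = 4706/(69/125) - 1014/2999 = 4706*(125/69) - 1014/2999 = 588250/69 - 1014/2999 = 1764091784/206931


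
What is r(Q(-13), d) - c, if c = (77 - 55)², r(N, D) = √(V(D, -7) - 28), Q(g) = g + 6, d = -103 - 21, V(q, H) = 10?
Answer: -484 + 3*I*√2 ≈ -484.0 + 4.2426*I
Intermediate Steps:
d = -124
Q(g) = 6 + g
r(N, D) = 3*I*√2 (r(N, D) = √(10 - 28) = √(-18) = 3*I*√2)
c = 484 (c = 22² = 484)
r(Q(-13), d) - c = 3*I*√2 - 1*484 = 3*I*√2 - 484 = -484 + 3*I*√2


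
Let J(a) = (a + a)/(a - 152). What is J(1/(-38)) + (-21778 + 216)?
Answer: -124563672/5777 ≈ -21562.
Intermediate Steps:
J(a) = 2*a/(-152 + a) (J(a) = (2*a)/(-152 + a) = 2*a/(-152 + a))
J(1/(-38)) + (-21778 + 216) = 2/(-38*(-152 + 1/(-38))) + (-21778 + 216) = 2*(-1/38)/(-152 - 1/38) - 21562 = 2*(-1/38)/(-5777/38) - 21562 = 2*(-1/38)*(-38/5777) - 21562 = 2/5777 - 21562 = -124563672/5777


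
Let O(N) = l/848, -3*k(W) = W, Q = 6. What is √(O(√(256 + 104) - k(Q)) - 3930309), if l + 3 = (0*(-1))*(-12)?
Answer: I*√176643807855/212 ≈ 1982.5*I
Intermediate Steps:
l = -3 (l = -3 + (0*(-1))*(-12) = -3 + 0*(-12) = -3 + 0 = -3)
k(W) = -W/3
O(N) = -3/848
√(O(√(256 + 104) - k(Q)) - 3930309) = √(-3/848 - 3930309) = √(-3332902035/848) = I*√176643807855/212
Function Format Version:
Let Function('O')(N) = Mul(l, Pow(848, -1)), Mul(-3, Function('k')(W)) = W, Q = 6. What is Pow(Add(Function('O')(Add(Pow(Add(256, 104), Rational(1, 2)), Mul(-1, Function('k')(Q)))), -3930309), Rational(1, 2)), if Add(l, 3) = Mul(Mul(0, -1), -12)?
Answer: Mul(Rational(1, 212), I, Pow(176643807855, Rational(1, 2))) ≈ Mul(1982.5, I)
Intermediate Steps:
l = -3 (l = Add(-3, Mul(Mul(0, -1), -12)) = Add(-3, Mul(0, -12)) = Add(-3, 0) = -3)
Function('k')(W) = Mul(Rational(-1, 3), W)
Function('O')(N) = Rational(-3, 848) (Function('O')(N) = Mul(-3, Pow(848, -1)) = Mul(-3, Rational(1, 848)) = Rational(-3, 848))
Pow(Add(Function('O')(Add(Pow(Add(256, 104), Rational(1, 2)), Mul(-1, Function('k')(Q)))), -3930309), Rational(1, 2)) = Pow(Add(Rational(-3, 848), -3930309), Rational(1, 2)) = Pow(Rational(-3332902035, 848), Rational(1, 2)) = Mul(Rational(1, 212), I, Pow(176643807855, Rational(1, 2)))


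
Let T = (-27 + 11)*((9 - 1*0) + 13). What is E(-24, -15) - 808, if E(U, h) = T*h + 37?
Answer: 4509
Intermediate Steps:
T = -352 (T = -16*((9 + 0) + 13) = -16*(9 + 13) = -16*22 = -352)
E(U, h) = 37 - 352*h (E(U, h) = -352*h + 37 = 37 - 352*h)
E(-24, -15) - 808 = (37 - 352*(-15)) - 808 = (37 + 5280) - 808 = 5317 - 808 = 4509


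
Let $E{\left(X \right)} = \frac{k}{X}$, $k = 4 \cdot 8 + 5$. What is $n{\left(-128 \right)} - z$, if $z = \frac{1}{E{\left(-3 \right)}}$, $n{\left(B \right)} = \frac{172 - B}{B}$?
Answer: $- \frac{2679}{1184} \approx -2.2627$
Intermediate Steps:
$n{\left(B \right)} = \frac{172 - B}{B}$
$k = 37$ ($k = 32 + 5 = 37$)
$E{\left(X \right)} = \frac{37}{X}$
$z = - \frac{3}{37}$ ($z = \frac{1}{37 \frac{1}{-3}} = \frac{1}{37 \left(- \frac{1}{3}\right)} = \frac{1}{- \frac{37}{3}} = - \frac{3}{37} \approx -0.081081$)
$n{\left(-128 \right)} - z = \frac{172 - -128}{-128} - - \frac{3}{37} = - \frac{172 + 128}{128} + \frac{3}{37} = \left(- \frac{1}{128}\right) 300 + \frac{3}{37} = - \frac{75}{32} + \frac{3}{37} = - \frac{2679}{1184}$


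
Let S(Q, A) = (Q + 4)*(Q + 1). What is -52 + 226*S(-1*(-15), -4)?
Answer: 68652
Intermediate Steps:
S(Q, A) = (1 + Q)*(4 + Q) (S(Q, A) = (4 + Q)*(1 + Q) = (1 + Q)*(4 + Q))
-52 + 226*S(-1*(-15), -4) = -52 + 226*(4 + (-1*(-15))**2 + 5*(-1*(-15))) = -52 + 226*(4 + 15**2 + 5*15) = -52 + 226*(4 + 225 + 75) = -52 + 226*304 = -52 + 68704 = 68652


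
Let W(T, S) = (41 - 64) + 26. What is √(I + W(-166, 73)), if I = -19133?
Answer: I*√19130 ≈ 138.31*I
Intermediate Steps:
W(T, S) = 3 (W(T, S) = -23 + 26 = 3)
√(I + W(-166, 73)) = √(-19133 + 3) = √(-19130) = I*√19130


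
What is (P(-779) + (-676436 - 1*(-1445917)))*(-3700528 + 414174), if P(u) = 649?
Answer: -2530919806020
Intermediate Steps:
(P(-779) + (-676436 - 1*(-1445917)))*(-3700528 + 414174) = (649 + (-676436 - 1*(-1445917)))*(-3700528 + 414174) = (649 + (-676436 + 1445917))*(-3286354) = (649 + 769481)*(-3286354) = 770130*(-3286354) = -2530919806020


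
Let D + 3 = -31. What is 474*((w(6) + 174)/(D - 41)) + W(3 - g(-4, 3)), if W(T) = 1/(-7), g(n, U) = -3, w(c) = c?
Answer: -39821/35 ≈ -1137.7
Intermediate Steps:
D = -34 (D = -3 - 31 = -34)
W(T) = -⅐
474*((w(6) + 174)/(D - 41)) + W(3 - g(-4, 3)) = 474*((6 + 174)/(-34 - 41)) - ⅐ = 474*(180/(-75)) - ⅐ = 474*(180*(-1/75)) - ⅐ = 474*(-12/5) - ⅐ = -5688/5 - ⅐ = -39821/35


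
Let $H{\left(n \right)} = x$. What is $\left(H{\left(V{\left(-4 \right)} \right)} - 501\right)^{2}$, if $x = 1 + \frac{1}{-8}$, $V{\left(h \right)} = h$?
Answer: $\frac{16008001}{64} \approx 2.5013 \cdot 10^{5}$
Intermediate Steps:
$x = \frac{7}{8}$ ($x = 1 - \frac{1}{8} = \frac{7}{8} \approx 0.875$)
$H{\left(n \right)} = \frac{7}{8}$
$\left(H{\left(V{\left(-4 \right)} \right)} - 501\right)^{2} = \left(\frac{7}{8} - 501\right)^{2} = \left(- \frac{4001}{8}\right)^{2} = \frac{16008001}{64}$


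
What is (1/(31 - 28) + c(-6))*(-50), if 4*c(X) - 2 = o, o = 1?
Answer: -325/6 ≈ -54.167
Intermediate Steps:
c(X) = ¾ (c(X) = ½ + (¼)*1 = ½ + ¼ = ¾)
(1/(31 - 28) + c(-6))*(-50) = (1/(31 - 28) + ¾)*(-50) = (1/3 + ¾)*(-50) = (⅓ + ¾)*(-50) = (13/12)*(-50) = -325/6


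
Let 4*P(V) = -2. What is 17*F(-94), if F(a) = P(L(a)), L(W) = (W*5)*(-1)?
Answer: -17/2 ≈ -8.5000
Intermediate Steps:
L(W) = -5*W (L(W) = (5*W)*(-1) = -5*W)
P(V) = -1/2 (P(V) = (1/4)*(-2) = -1/2)
F(a) = -1/2
17*F(-94) = 17*(-1/2) = -17/2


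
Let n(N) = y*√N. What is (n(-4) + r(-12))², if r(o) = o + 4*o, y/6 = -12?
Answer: -17136 + 17280*I ≈ -17136.0 + 17280.0*I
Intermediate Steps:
y = -72 (y = 6*(-12) = -72)
n(N) = -72*√N
r(o) = 5*o
(n(-4) + r(-12))² = (-144*I + 5*(-12))² = (-144*I - 60)² = (-60 - 144*I)²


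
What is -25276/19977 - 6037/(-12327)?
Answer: -21219567/27361831 ≈ -0.77552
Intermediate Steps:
-25276/19977 - 6037/(-12327) = -25276*1/19977 - 6037*(-1/12327) = -25276/19977 + 6037/12327 = -21219567/27361831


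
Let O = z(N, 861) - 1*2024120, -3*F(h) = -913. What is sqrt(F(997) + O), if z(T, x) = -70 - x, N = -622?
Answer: 8*I*sqrt(284730)/3 ≈ 1422.9*I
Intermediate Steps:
F(h) = 913/3 (F(h) = -1/3*(-913) = 913/3)
O = -2025051 (O = (-70 - 1*861) - 1*2024120 = (-70 - 861) - 2024120 = -931 - 2024120 = -2025051)
sqrt(F(997) + O) = sqrt(913/3 - 2025051) = sqrt(-6074240/3) = 8*I*sqrt(284730)/3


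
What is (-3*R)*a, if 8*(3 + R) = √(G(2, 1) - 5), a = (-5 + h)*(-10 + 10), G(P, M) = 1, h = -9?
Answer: 0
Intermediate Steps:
a = 0 (a = (-5 - 9)*(-10 + 10) = -14*0 = 0)
R = -3 + I/4 (R = -3 + √(1 - 5)/8 = -3 + √(-4)/8 = -3 + (2*I)/8 = -3 + I/4 ≈ -3.0 + 0.25*I)
(-3*R)*a = -3*(-3 + I/4)*0 = (9 - 3*I/4)*0 = 0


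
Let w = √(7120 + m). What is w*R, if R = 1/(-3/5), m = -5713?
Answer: -5*√1407/3 ≈ -62.517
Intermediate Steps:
R = -5/3 (R = 1/(-3*⅕) = 1/(-⅗) = -5/3 ≈ -1.6667)
w = √1407 (w = √(7120 - 5713) = √1407 ≈ 37.510)
w*R = √1407*(-5/3) = -5*√1407/3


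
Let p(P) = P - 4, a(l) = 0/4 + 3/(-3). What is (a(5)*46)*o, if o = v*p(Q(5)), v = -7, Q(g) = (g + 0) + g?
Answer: 1932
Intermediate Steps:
Q(g) = 2*g (Q(g) = g + g = 2*g)
a(l) = -1 (a(l) = 0*(¼) + 3*(-⅓) = 0 - 1 = -1)
p(P) = -4 + P
o = -42 (o = -7*(-4 + 2*5) = -7*(-4 + 10) = -7*6 = -42)
(a(5)*46)*o = -1*46*(-42) = -46*(-42) = 1932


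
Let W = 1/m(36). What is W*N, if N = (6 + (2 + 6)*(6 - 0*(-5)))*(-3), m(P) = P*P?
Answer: -1/8 ≈ -0.12500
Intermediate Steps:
m(P) = P**2
N = -162 (N = (6 + 8*(6 - 1*0))*(-3) = (6 + 8*(6 + 0))*(-3) = (6 + 8*6)*(-3) = (6 + 48)*(-3) = 54*(-3) = -162)
W = 1/1296 (W = 1/(36**2) = 1/1296 ≈ 0.00077160)
W*N = (1/1296)*(-162) = -1/8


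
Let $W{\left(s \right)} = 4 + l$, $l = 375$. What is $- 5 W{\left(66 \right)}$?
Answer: $-1895$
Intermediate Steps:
$W{\left(s \right)} = 379$ ($W{\left(s \right)} = 4 + 375 = 379$)
$- 5 W{\left(66 \right)} = \left(-5\right) 379 = -1895$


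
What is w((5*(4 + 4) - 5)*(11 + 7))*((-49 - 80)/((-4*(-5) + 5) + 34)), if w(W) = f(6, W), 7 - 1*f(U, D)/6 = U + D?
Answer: 486846/59 ≈ 8251.6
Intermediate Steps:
f(U, D) = 42 - 6*D - 6*U (f(U, D) = 42 - 6*(U + D) = 42 - 6*(D + U) = 42 + (-6*D - 6*U) = 42 - 6*D - 6*U)
w(W) = 6 - 6*W (w(W) = 42 - 6*W - 6*6 = 42 - 6*W - 36 = 6 - 6*W)
w((5*(4 + 4) - 5)*(11 + 7))*((-49 - 80)/((-4*(-5) + 5) + 34)) = (6 - 6*(5*(4 + 4) - 5)*(11 + 7))*((-49 - 80)/((-4*(-5) + 5) + 34)) = (6 - 6*(5*8 - 5)*18)*(-129/((20 + 5) + 34)) = (6 - 6*(40 - 5)*18)*(-129/(25 + 34)) = (6 - 210*18)*(-129/59) = (6 - 6*630)*(-129*1/59) = (6 - 3780)*(-129/59) = -3774*(-129/59) = 486846/59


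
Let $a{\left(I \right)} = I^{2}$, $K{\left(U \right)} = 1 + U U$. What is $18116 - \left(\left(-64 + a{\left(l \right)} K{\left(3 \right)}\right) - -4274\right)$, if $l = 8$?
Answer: $13266$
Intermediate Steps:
$K{\left(U \right)} = 1 + U^{2}$
$18116 - \left(\left(-64 + a{\left(l \right)} K{\left(3 \right)}\right) - -4274\right) = 18116 - \left(\left(-64 + 8^{2} \left(1 + 3^{2}\right)\right) - -4274\right) = 18116 - \left(\left(-64 + 64 \left(1 + 9\right)\right) + 4274\right) = 18116 - \left(\left(-64 + 64 \cdot 10\right) + 4274\right) = 18116 - \left(\left(-64 + 640\right) + 4274\right) = 18116 - \left(576 + 4274\right) = 18116 - 4850 = 13266$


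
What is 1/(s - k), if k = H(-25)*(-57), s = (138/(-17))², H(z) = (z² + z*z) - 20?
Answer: 289/20280834 ≈ 1.4250e-5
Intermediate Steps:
H(z) = -20 + 2*z² (H(z) = (z² + z²) - 20 = 2*z² - 20 = -20 + 2*z²)
s = 19044/289 (s = (138*(-1/17))² = (-138/17)² = 19044/289 ≈ 65.896)
k = -70110 (k = (-20 + 2*(-25)²)*(-57) = (-20 + 2*625)*(-57) = (-20 + 1250)*(-57) = 1230*(-57) = -70110)
1/(s - k) = 1/(19044/289 - 1*(-70110)) = 1/(19044/289 + 70110) = 1/(20280834/289) = 289/20280834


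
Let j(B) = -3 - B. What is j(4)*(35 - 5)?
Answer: -210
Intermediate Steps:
j(4)*(35 - 5) = (-3 - 1*4)*(35 - 5) = (-3 - 4)*30 = -7*30 = -210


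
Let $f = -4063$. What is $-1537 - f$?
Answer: $2526$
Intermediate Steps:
$-1537 - f = -1537 - -4063 = -1537 + 4063 = 2526$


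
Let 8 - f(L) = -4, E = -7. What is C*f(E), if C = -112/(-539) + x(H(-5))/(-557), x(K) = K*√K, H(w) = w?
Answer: 192/77 + 60*I*√5/557 ≈ 2.4935 + 0.24087*I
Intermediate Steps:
x(K) = K^(3/2)
f(L) = 12 (f(L) = 8 - 1*(-4) = 8 + 4 = 12)
C = 16/77 + 5*I*√5/557 (C = -112/(-539) + (-5)^(3/2)/(-557) = -112*(-1/539) - 5*I*√5*(-1/557) = 16/77 + 5*I*√5/557 ≈ 0.20779 + 0.020072*I)
C*f(E) = (16/77 + 5*I*√5/557)*12 = 192/77 + 60*I*√5/557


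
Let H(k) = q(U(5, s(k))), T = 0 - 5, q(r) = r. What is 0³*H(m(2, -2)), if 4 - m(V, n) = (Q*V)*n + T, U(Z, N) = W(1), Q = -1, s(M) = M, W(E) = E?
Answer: 0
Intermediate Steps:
U(Z, N) = 1
T = -5
m(V, n) = 9 + V*n (m(V, n) = 4 - ((-V)*n - 5) = 4 - (-V*n - 5) = 4 - (-5 - V*n) = 4 + (5 + V*n) = 9 + V*n)
H(k) = 1
0³*H(m(2, -2)) = 0³*1 = 0*1 = 0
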